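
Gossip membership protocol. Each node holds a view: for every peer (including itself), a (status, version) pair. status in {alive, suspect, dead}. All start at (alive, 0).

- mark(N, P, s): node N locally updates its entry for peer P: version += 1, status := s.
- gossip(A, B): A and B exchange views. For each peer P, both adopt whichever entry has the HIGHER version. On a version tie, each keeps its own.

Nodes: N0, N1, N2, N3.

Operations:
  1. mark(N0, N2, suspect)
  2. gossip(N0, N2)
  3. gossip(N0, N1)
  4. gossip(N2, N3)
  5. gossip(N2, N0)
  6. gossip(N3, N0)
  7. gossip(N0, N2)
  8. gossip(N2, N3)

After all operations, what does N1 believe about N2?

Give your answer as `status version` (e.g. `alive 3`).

Op 1: N0 marks N2=suspect -> (suspect,v1)
Op 2: gossip N0<->N2 -> N0.N0=(alive,v0) N0.N1=(alive,v0) N0.N2=(suspect,v1) N0.N3=(alive,v0) | N2.N0=(alive,v0) N2.N1=(alive,v0) N2.N2=(suspect,v1) N2.N3=(alive,v0)
Op 3: gossip N0<->N1 -> N0.N0=(alive,v0) N0.N1=(alive,v0) N0.N2=(suspect,v1) N0.N3=(alive,v0) | N1.N0=(alive,v0) N1.N1=(alive,v0) N1.N2=(suspect,v1) N1.N3=(alive,v0)
Op 4: gossip N2<->N3 -> N2.N0=(alive,v0) N2.N1=(alive,v0) N2.N2=(suspect,v1) N2.N3=(alive,v0) | N3.N0=(alive,v0) N3.N1=(alive,v0) N3.N2=(suspect,v1) N3.N3=(alive,v0)
Op 5: gossip N2<->N0 -> N2.N0=(alive,v0) N2.N1=(alive,v0) N2.N2=(suspect,v1) N2.N3=(alive,v0) | N0.N0=(alive,v0) N0.N1=(alive,v0) N0.N2=(suspect,v1) N0.N3=(alive,v0)
Op 6: gossip N3<->N0 -> N3.N0=(alive,v0) N3.N1=(alive,v0) N3.N2=(suspect,v1) N3.N3=(alive,v0) | N0.N0=(alive,v0) N0.N1=(alive,v0) N0.N2=(suspect,v1) N0.N3=(alive,v0)
Op 7: gossip N0<->N2 -> N0.N0=(alive,v0) N0.N1=(alive,v0) N0.N2=(suspect,v1) N0.N3=(alive,v0) | N2.N0=(alive,v0) N2.N1=(alive,v0) N2.N2=(suspect,v1) N2.N3=(alive,v0)
Op 8: gossip N2<->N3 -> N2.N0=(alive,v0) N2.N1=(alive,v0) N2.N2=(suspect,v1) N2.N3=(alive,v0) | N3.N0=(alive,v0) N3.N1=(alive,v0) N3.N2=(suspect,v1) N3.N3=(alive,v0)

Answer: suspect 1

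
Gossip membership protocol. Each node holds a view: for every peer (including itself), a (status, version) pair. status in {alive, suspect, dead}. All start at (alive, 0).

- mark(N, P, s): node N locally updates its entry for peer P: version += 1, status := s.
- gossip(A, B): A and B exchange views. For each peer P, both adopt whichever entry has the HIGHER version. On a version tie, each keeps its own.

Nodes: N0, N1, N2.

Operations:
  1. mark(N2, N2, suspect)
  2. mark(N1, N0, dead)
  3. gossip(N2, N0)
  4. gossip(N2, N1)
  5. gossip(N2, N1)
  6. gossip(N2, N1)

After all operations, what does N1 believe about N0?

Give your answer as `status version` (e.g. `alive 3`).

Op 1: N2 marks N2=suspect -> (suspect,v1)
Op 2: N1 marks N0=dead -> (dead,v1)
Op 3: gossip N2<->N0 -> N2.N0=(alive,v0) N2.N1=(alive,v0) N2.N2=(suspect,v1) | N0.N0=(alive,v0) N0.N1=(alive,v0) N0.N2=(suspect,v1)
Op 4: gossip N2<->N1 -> N2.N0=(dead,v1) N2.N1=(alive,v0) N2.N2=(suspect,v1) | N1.N0=(dead,v1) N1.N1=(alive,v0) N1.N2=(suspect,v1)
Op 5: gossip N2<->N1 -> N2.N0=(dead,v1) N2.N1=(alive,v0) N2.N2=(suspect,v1) | N1.N0=(dead,v1) N1.N1=(alive,v0) N1.N2=(suspect,v1)
Op 6: gossip N2<->N1 -> N2.N0=(dead,v1) N2.N1=(alive,v0) N2.N2=(suspect,v1) | N1.N0=(dead,v1) N1.N1=(alive,v0) N1.N2=(suspect,v1)

Answer: dead 1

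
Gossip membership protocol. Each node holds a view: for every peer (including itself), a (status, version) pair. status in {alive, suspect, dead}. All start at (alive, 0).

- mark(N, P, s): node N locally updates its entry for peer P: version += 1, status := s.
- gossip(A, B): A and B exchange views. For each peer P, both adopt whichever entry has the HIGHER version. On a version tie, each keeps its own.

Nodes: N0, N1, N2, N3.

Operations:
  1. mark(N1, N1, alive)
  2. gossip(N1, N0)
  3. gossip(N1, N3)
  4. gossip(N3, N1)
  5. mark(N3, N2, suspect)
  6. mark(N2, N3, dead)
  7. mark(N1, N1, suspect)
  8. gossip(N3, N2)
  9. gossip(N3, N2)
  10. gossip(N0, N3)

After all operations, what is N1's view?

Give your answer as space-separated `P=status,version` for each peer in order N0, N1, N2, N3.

Op 1: N1 marks N1=alive -> (alive,v1)
Op 2: gossip N1<->N0 -> N1.N0=(alive,v0) N1.N1=(alive,v1) N1.N2=(alive,v0) N1.N3=(alive,v0) | N0.N0=(alive,v0) N0.N1=(alive,v1) N0.N2=(alive,v0) N0.N3=(alive,v0)
Op 3: gossip N1<->N3 -> N1.N0=(alive,v0) N1.N1=(alive,v1) N1.N2=(alive,v0) N1.N3=(alive,v0) | N3.N0=(alive,v0) N3.N1=(alive,v1) N3.N2=(alive,v0) N3.N3=(alive,v0)
Op 4: gossip N3<->N1 -> N3.N0=(alive,v0) N3.N1=(alive,v1) N3.N2=(alive,v0) N3.N3=(alive,v0) | N1.N0=(alive,v0) N1.N1=(alive,v1) N1.N2=(alive,v0) N1.N3=(alive,v0)
Op 5: N3 marks N2=suspect -> (suspect,v1)
Op 6: N2 marks N3=dead -> (dead,v1)
Op 7: N1 marks N1=suspect -> (suspect,v2)
Op 8: gossip N3<->N2 -> N3.N0=(alive,v0) N3.N1=(alive,v1) N3.N2=(suspect,v1) N3.N3=(dead,v1) | N2.N0=(alive,v0) N2.N1=(alive,v1) N2.N2=(suspect,v1) N2.N3=(dead,v1)
Op 9: gossip N3<->N2 -> N3.N0=(alive,v0) N3.N1=(alive,v1) N3.N2=(suspect,v1) N3.N3=(dead,v1) | N2.N0=(alive,v0) N2.N1=(alive,v1) N2.N2=(suspect,v1) N2.N3=(dead,v1)
Op 10: gossip N0<->N3 -> N0.N0=(alive,v0) N0.N1=(alive,v1) N0.N2=(suspect,v1) N0.N3=(dead,v1) | N3.N0=(alive,v0) N3.N1=(alive,v1) N3.N2=(suspect,v1) N3.N3=(dead,v1)

Answer: N0=alive,0 N1=suspect,2 N2=alive,0 N3=alive,0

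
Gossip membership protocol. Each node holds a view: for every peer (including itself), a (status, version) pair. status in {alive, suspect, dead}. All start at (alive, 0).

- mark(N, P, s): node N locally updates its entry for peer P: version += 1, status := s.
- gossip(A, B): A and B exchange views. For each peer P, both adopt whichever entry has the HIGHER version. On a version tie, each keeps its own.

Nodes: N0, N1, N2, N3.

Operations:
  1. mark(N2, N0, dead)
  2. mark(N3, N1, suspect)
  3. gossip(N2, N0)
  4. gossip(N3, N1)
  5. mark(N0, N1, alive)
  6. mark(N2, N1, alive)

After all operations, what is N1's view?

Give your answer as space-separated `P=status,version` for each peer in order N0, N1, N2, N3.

Op 1: N2 marks N0=dead -> (dead,v1)
Op 2: N3 marks N1=suspect -> (suspect,v1)
Op 3: gossip N2<->N0 -> N2.N0=(dead,v1) N2.N1=(alive,v0) N2.N2=(alive,v0) N2.N3=(alive,v0) | N0.N0=(dead,v1) N0.N1=(alive,v0) N0.N2=(alive,v0) N0.N3=(alive,v0)
Op 4: gossip N3<->N1 -> N3.N0=(alive,v0) N3.N1=(suspect,v1) N3.N2=(alive,v0) N3.N3=(alive,v0) | N1.N0=(alive,v0) N1.N1=(suspect,v1) N1.N2=(alive,v0) N1.N3=(alive,v0)
Op 5: N0 marks N1=alive -> (alive,v1)
Op 6: N2 marks N1=alive -> (alive,v1)

Answer: N0=alive,0 N1=suspect,1 N2=alive,0 N3=alive,0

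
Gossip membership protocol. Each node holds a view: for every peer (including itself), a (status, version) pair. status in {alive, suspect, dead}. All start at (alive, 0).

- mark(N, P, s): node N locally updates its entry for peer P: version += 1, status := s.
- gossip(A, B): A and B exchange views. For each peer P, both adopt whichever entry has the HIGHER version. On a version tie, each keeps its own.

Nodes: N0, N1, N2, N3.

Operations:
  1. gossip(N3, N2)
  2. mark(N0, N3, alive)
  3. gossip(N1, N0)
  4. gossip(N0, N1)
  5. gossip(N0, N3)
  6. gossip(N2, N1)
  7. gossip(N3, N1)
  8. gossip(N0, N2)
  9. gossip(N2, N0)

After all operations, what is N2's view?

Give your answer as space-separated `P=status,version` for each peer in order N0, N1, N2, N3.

Answer: N0=alive,0 N1=alive,0 N2=alive,0 N3=alive,1

Derivation:
Op 1: gossip N3<->N2 -> N3.N0=(alive,v0) N3.N1=(alive,v0) N3.N2=(alive,v0) N3.N3=(alive,v0) | N2.N0=(alive,v0) N2.N1=(alive,v0) N2.N2=(alive,v0) N2.N3=(alive,v0)
Op 2: N0 marks N3=alive -> (alive,v1)
Op 3: gossip N1<->N0 -> N1.N0=(alive,v0) N1.N1=(alive,v0) N1.N2=(alive,v0) N1.N3=(alive,v1) | N0.N0=(alive,v0) N0.N1=(alive,v0) N0.N2=(alive,v0) N0.N3=(alive,v1)
Op 4: gossip N0<->N1 -> N0.N0=(alive,v0) N0.N1=(alive,v0) N0.N2=(alive,v0) N0.N3=(alive,v1) | N1.N0=(alive,v0) N1.N1=(alive,v0) N1.N2=(alive,v0) N1.N3=(alive,v1)
Op 5: gossip N0<->N3 -> N0.N0=(alive,v0) N0.N1=(alive,v0) N0.N2=(alive,v0) N0.N3=(alive,v1) | N3.N0=(alive,v0) N3.N1=(alive,v0) N3.N2=(alive,v0) N3.N3=(alive,v1)
Op 6: gossip N2<->N1 -> N2.N0=(alive,v0) N2.N1=(alive,v0) N2.N2=(alive,v0) N2.N3=(alive,v1) | N1.N0=(alive,v0) N1.N1=(alive,v0) N1.N2=(alive,v0) N1.N3=(alive,v1)
Op 7: gossip N3<->N1 -> N3.N0=(alive,v0) N3.N1=(alive,v0) N3.N2=(alive,v0) N3.N3=(alive,v1) | N1.N0=(alive,v0) N1.N1=(alive,v0) N1.N2=(alive,v0) N1.N3=(alive,v1)
Op 8: gossip N0<->N2 -> N0.N0=(alive,v0) N0.N1=(alive,v0) N0.N2=(alive,v0) N0.N3=(alive,v1) | N2.N0=(alive,v0) N2.N1=(alive,v0) N2.N2=(alive,v0) N2.N3=(alive,v1)
Op 9: gossip N2<->N0 -> N2.N0=(alive,v0) N2.N1=(alive,v0) N2.N2=(alive,v0) N2.N3=(alive,v1) | N0.N0=(alive,v0) N0.N1=(alive,v0) N0.N2=(alive,v0) N0.N3=(alive,v1)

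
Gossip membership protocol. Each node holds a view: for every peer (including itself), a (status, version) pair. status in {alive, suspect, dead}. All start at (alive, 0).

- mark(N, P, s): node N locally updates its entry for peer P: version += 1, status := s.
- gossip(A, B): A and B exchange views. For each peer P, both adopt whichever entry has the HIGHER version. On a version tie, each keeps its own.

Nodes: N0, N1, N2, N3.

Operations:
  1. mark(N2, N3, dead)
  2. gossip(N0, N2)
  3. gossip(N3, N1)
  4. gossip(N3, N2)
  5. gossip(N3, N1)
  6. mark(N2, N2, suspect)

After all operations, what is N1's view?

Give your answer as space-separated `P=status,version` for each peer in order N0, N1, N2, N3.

Op 1: N2 marks N3=dead -> (dead,v1)
Op 2: gossip N0<->N2 -> N0.N0=(alive,v0) N0.N1=(alive,v0) N0.N2=(alive,v0) N0.N3=(dead,v1) | N2.N0=(alive,v0) N2.N1=(alive,v0) N2.N2=(alive,v0) N2.N3=(dead,v1)
Op 3: gossip N3<->N1 -> N3.N0=(alive,v0) N3.N1=(alive,v0) N3.N2=(alive,v0) N3.N3=(alive,v0) | N1.N0=(alive,v0) N1.N1=(alive,v0) N1.N2=(alive,v0) N1.N3=(alive,v0)
Op 4: gossip N3<->N2 -> N3.N0=(alive,v0) N3.N1=(alive,v0) N3.N2=(alive,v0) N3.N3=(dead,v1) | N2.N0=(alive,v0) N2.N1=(alive,v0) N2.N2=(alive,v0) N2.N3=(dead,v1)
Op 5: gossip N3<->N1 -> N3.N0=(alive,v0) N3.N1=(alive,v0) N3.N2=(alive,v0) N3.N3=(dead,v1) | N1.N0=(alive,v0) N1.N1=(alive,v0) N1.N2=(alive,v0) N1.N3=(dead,v1)
Op 6: N2 marks N2=suspect -> (suspect,v1)

Answer: N0=alive,0 N1=alive,0 N2=alive,0 N3=dead,1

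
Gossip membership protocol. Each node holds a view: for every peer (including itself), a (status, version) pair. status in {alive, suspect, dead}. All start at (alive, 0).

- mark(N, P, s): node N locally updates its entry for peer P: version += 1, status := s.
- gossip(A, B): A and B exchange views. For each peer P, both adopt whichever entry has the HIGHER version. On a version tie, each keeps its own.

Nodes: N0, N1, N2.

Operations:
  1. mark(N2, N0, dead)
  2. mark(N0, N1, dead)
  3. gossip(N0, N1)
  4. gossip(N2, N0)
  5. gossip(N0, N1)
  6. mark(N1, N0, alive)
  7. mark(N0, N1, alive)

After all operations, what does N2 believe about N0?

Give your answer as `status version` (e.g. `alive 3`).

Answer: dead 1

Derivation:
Op 1: N2 marks N0=dead -> (dead,v1)
Op 2: N0 marks N1=dead -> (dead,v1)
Op 3: gossip N0<->N1 -> N0.N0=(alive,v0) N0.N1=(dead,v1) N0.N2=(alive,v0) | N1.N0=(alive,v0) N1.N1=(dead,v1) N1.N2=(alive,v0)
Op 4: gossip N2<->N0 -> N2.N0=(dead,v1) N2.N1=(dead,v1) N2.N2=(alive,v0) | N0.N0=(dead,v1) N0.N1=(dead,v1) N0.N2=(alive,v0)
Op 5: gossip N0<->N1 -> N0.N0=(dead,v1) N0.N1=(dead,v1) N0.N2=(alive,v0) | N1.N0=(dead,v1) N1.N1=(dead,v1) N1.N2=(alive,v0)
Op 6: N1 marks N0=alive -> (alive,v2)
Op 7: N0 marks N1=alive -> (alive,v2)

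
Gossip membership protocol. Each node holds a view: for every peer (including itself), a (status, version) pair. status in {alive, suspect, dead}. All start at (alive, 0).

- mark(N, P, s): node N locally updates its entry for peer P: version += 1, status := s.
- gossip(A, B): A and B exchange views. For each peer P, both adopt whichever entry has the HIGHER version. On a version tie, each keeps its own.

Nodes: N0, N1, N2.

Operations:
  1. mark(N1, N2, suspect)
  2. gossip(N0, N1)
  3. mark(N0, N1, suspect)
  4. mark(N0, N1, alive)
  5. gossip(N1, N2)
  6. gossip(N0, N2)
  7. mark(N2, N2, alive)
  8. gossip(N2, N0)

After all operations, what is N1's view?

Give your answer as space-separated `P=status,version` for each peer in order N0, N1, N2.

Answer: N0=alive,0 N1=alive,0 N2=suspect,1

Derivation:
Op 1: N1 marks N2=suspect -> (suspect,v1)
Op 2: gossip N0<->N1 -> N0.N0=(alive,v0) N0.N1=(alive,v0) N0.N2=(suspect,v1) | N1.N0=(alive,v0) N1.N1=(alive,v0) N1.N2=(suspect,v1)
Op 3: N0 marks N1=suspect -> (suspect,v1)
Op 4: N0 marks N1=alive -> (alive,v2)
Op 5: gossip N1<->N2 -> N1.N0=(alive,v0) N1.N1=(alive,v0) N1.N2=(suspect,v1) | N2.N0=(alive,v0) N2.N1=(alive,v0) N2.N2=(suspect,v1)
Op 6: gossip N0<->N2 -> N0.N0=(alive,v0) N0.N1=(alive,v2) N0.N2=(suspect,v1) | N2.N0=(alive,v0) N2.N1=(alive,v2) N2.N2=(suspect,v1)
Op 7: N2 marks N2=alive -> (alive,v2)
Op 8: gossip N2<->N0 -> N2.N0=(alive,v0) N2.N1=(alive,v2) N2.N2=(alive,v2) | N0.N0=(alive,v0) N0.N1=(alive,v2) N0.N2=(alive,v2)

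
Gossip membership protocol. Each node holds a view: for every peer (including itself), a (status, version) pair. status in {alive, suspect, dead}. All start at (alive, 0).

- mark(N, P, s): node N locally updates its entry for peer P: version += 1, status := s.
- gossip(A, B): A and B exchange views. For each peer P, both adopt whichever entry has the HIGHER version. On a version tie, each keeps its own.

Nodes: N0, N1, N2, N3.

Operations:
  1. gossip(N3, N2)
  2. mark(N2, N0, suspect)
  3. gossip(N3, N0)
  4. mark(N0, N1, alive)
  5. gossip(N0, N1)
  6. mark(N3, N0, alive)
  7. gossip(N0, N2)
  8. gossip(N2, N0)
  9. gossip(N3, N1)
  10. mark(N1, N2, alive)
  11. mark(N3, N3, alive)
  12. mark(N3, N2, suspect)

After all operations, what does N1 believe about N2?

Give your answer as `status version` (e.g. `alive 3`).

Answer: alive 1

Derivation:
Op 1: gossip N3<->N2 -> N3.N0=(alive,v0) N3.N1=(alive,v0) N3.N2=(alive,v0) N3.N3=(alive,v0) | N2.N0=(alive,v0) N2.N1=(alive,v0) N2.N2=(alive,v0) N2.N3=(alive,v0)
Op 2: N2 marks N0=suspect -> (suspect,v1)
Op 3: gossip N3<->N0 -> N3.N0=(alive,v0) N3.N1=(alive,v0) N3.N2=(alive,v0) N3.N3=(alive,v0) | N0.N0=(alive,v0) N0.N1=(alive,v0) N0.N2=(alive,v0) N0.N3=(alive,v0)
Op 4: N0 marks N1=alive -> (alive,v1)
Op 5: gossip N0<->N1 -> N0.N0=(alive,v0) N0.N1=(alive,v1) N0.N2=(alive,v0) N0.N3=(alive,v0) | N1.N0=(alive,v0) N1.N1=(alive,v1) N1.N2=(alive,v0) N1.N3=(alive,v0)
Op 6: N3 marks N0=alive -> (alive,v1)
Op 7: gossip N0<->N2 -> N0.N0=(suspect,v1) N0.N1=(alive,v1) N0.N2=(alive,v0) N0.N3=(alive,v0) | N2.N0=(suspect,v1) N2.N1=(alive,v1) N2.N2=(alive,v0) N2.N3=(alive,v0)
Op 8: gossip N2<->N0 -> N2.N0=(suspect,v1) N2.N1=(alive,v1) N2.N2=(alive,v0) N2.N3=(alive,v0) | N0.N0=(suspect,v1) N0.N1=(alive,v1) N0.N2=(alive,v0) N0.N3=(alive,v0)
Op 9: gossip N3<->N1 -> N3.N0=(alive,v1) N3.N1=(alive,v1) N3.N2=(alive,v0) N3.N3=(alive,v0) | N1.N0=(alive,v1) N1.N1=(alive,v1) N1.N2=(alive,v0) N1.N3=(alive,v0)
Op 10: N1 marks N2=alive -> (alive,v1)
Op 11: N3 marks N3=alive -> (alive,v1)
Op 12: N3 marks N2=suspect -> (suspect,v1)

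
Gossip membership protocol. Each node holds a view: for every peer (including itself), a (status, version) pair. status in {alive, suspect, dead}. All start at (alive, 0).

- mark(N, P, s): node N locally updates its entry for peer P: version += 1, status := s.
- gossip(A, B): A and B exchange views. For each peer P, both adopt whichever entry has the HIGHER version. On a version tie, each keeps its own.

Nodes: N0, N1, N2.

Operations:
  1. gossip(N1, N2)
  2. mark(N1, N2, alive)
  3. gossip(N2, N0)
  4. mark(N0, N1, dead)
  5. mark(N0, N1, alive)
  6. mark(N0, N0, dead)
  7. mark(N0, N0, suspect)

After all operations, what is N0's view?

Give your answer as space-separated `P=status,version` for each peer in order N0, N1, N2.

Answer: N0=suspect,2 N1=alive,2 N2=alive,0

Derivation:
Op 1: gossip N1<->N2 -> N1.N0=(alive,v0) N1.N1=(alive,v0) N1.N2=(alive,v0) | N2.N0=(alive,v0) N2.N1=(alive,v0) N2.N2=(alive,v0)
Op 2: N1 marks N2=alive -> (alive,v1)
Op 3: gossip N2<->N0 -> N2.N0=(alive,v0) N2.N1=(alive,v0) N2.N2=(alive,v0) | N0.N0=(alive,v0) N0.N1=(alive,v0) N0.N2=(alive,v0)
Op 4: N0 marks N1=dead -> (dead,v1)
Op 5: N0 marks N1=alive -> (alive,v2)
Op 6: N0 marks N0=dead -> (dead,v1)
Op 7: N0 marks N0=suspect -> (suspect,v2)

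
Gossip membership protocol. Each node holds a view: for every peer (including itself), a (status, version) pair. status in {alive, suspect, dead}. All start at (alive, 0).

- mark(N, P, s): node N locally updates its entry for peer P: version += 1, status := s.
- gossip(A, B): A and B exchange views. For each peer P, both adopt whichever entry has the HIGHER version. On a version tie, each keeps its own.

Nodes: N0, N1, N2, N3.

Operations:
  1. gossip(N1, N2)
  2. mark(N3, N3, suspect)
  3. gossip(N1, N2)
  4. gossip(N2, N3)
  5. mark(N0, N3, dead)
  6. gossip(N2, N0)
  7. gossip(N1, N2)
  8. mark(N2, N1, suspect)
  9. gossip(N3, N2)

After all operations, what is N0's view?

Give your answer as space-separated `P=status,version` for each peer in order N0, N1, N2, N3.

Answer: N0=alive,0 N1=alive,0 N2=alive,0 N3=dead,1

Derivation:
Op 1: gossip N1<->N2 -> N1.N0=(alive,v0) N1.N1=(alive,v0) N1.N2=(alive,v0) N1.N3=(alive,v0) | N2.N0=(alive,v0) N2.N1=(alive,v0) N2.N2=(alive,v0) N2.N3=(alive,v0)
Op 2: N3 marks N3=suspect -> (suspect,v1)
Op 3: gossip N1<->N2 -> N1.N0=(alive,v0) N1.N1=(alive,v0) N1.N2=(alive,v0) N1.N3=(alive,v0) | N2.N0=(alive,v0) N2.N1=(alive,v0) N2.N2=(alive,v0) N2.N3=(alive,v0)
Op 4: gossip N2<->N3 -> N2.N0=(alive,v0) N2.N1=(alive,v0) N2.N2=(alive,v0) N2.N3=(suspect,v1) | N3.N0=(alive,v0) N3.N1=(alive,v0) N3.N2=(alive,v0) N3.N3=(suspect,v1)
Op 5: N0 marks N3=dead -> (dead,v1)
Op 6: gossip N2<->N0 -> N2.N0=(alive,v0) N2.N1=(alive,v0) N2.N2=(alive,v0) N2.N3=(suspect,v1) | N0.N0=(alive,v0) N0.N1=(alive,v0) N0.N2=(alive,v0) N0.N3=(dead,v1)
Op 7: gossip N1<->N2 -> N1.N0=(alive,v0) N1.N1=(alive,v0) N1.N2=(alive,v0) N1.N3=(suspect,v1) | N2.N0=(alive,v0) N2.N1=(alive,v0) N2.N2=(alive,v0) N2.N3=(suspect,v1)
Op 8: N2 marks N1=suspect -> (suspect,v1)
Op 9: gossip N3<->N2 -> N3.N0=(alive,v0) N3.N1=(suspect,v1) N3.N2=(alive,v0) N3.N3=(suspect,v1) | N2.N0=(alive,v0) N2.N1=(suspect,v1) N2.N2=(alive,v0) N2.N3=(suspect,v1)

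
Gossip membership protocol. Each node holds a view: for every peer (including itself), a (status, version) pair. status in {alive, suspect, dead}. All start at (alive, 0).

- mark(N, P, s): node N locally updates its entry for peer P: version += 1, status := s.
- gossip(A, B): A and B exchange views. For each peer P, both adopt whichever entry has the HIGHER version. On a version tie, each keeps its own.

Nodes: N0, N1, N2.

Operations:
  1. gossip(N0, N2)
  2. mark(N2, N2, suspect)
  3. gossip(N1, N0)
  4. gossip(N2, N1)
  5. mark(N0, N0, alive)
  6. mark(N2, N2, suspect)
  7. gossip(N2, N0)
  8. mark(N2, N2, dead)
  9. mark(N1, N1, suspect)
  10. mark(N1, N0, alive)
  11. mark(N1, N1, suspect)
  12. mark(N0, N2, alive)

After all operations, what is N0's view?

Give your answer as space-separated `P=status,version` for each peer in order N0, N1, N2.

Op 1: gossip N0<->N2 -> N0.N0=(alive,v0) N0.N1=(alive,v0) N0.N2=(alive,v0) | N2.N0=(alive,v0) N2.N1=(alive,v0) N2.N2=(alive,v0)
Op 2: N2 marks N2=suspect -> (suspect,v1)
Op 3: gossip N1<->N0 -> N1.N0=(alive,v0) N1.N1=(alive,v0) N1.N2=(alive,v0) | N0.N0=(alive,v0) N0.N1=(alive,v0) N0.N2=(alive,v0)
Op 4: gossip N2<->N1 -> N2.N0=(alive,v0) N2.N1=(alive,v0) N2.N2=(suspect,v1) | N1.N0=(alive,v0) N1.N1=(alive,v0) N1.N2=(suspect,v1)
Op 5: N0 marks N0=alive -> (alive,v1)
Op 6: N2 marks N2=suspect -> (suspect,v2)
Op 7: gossip N2<->N0 -> N2.N0=(alive,v1) N2.N1=(alive,v0) N2.N2=(suspect,v2) | N0.N0=(alive,v1) N0.N1=(alive,v0) N0.N2=(suspect,v2)
Op 8: N2 marks N2=dead -> (dead,v3)
Op 9: N1 marks N1=suspect -> (suspect,v1)
Op 10: N1 marks N0=alive -> (alive,v1)
Op 11: N1 marks N1=suspect -> (suspect,v2)
Op 12: N0 marks N2=alive -> (alive,v3)

Answer: N0=alive,1 N1=alive,0 N2=alive,3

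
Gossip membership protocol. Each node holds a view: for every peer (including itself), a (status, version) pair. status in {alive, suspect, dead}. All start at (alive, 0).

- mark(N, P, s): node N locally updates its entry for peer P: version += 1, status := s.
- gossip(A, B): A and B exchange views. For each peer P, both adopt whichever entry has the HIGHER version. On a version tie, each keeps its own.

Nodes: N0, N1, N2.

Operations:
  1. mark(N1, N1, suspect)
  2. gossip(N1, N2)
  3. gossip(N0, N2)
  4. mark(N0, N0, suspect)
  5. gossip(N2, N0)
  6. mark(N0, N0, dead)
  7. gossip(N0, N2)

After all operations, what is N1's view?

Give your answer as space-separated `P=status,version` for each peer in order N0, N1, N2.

Op 1: N1 marks N1=suspect -> (suspect,v1)
Op 2: gossip N1<->N2 -> N1.N0=(alive,v0) N1.N1=(suspect,v1) N1.N2=(alive,v0) | N2.N0=(alive,v0) N2.N1=(suspect,v1) N2.N2=(alive,v0)
Op 3: gossip N0<->N2 -> N0.N0=(alive,v0) N0.N1=(suspect,v1) N0.N2=(alive,v0) | N2.N0=(alive,v0) N2.N1=(suspect,v1) N2.N2=(alive,v0)
Op 4: N0 marks N0=suspect -> (suspect,v1)
Op 5: gossip N2<->N0 -> N2.N0=(suspect,v1) N2.N1=(suspect,v1) N2.N2=(alive,v0) | N0.N0=(suspect,v1) N0.N1=(suspect,v1) N0.N2=(alive,v0)
Op 6: N0 marks N0=dead -> (dead,v2)
Op 7: gossip N0<->N2 -> N0.N0=(dead,v2) N0.N1=(suspect,v1) N0.N2=(alive,v0) | N2.N0=(dead,v2) N2.N1=(suspect,v1) N2.N2=(alive,v0)

Answer: N0=alive,0 N1=suspect,1 N2=alive,0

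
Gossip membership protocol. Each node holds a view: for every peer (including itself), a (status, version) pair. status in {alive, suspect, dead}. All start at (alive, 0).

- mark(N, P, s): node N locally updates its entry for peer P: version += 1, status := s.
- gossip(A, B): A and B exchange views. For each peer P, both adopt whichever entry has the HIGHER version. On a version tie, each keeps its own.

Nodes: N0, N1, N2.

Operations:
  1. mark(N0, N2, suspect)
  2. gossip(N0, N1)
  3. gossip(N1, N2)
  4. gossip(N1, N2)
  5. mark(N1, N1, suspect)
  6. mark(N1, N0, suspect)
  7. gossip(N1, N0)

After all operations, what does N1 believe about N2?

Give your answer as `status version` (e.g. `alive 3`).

Answer: suspect 1

Derivation:
Op 1: N0 marks N2=suspect -> (suspect,v1)
Op 2: gossip N0<->N1 -> N0.N0=(alive,v0) N0.N1=(alive,v0) N0.N2=(suspect,v1) | N1.N0=(alive,v0) N1.N1=(alive,v0) N1.N2=(suspect,v1)
Op 3: gossip N1<->N2 -> N1.N0=(alive,v0) N1.N1=(alive,v0) N1.N2=(suspect,v1) | N2.N0=(alive,v0) N2.N1=(alive,v0) N2.N2=(suspect,v1)
Op 4: gossip N1<->N2 -> N1.N0=(alive,v0) N1.N1=(alive,v0) N1.N2=(suspect,v1) | N2.N0=(alive,v0) N2.N1=(alive,v0) N2.N2=(suspect,v1)
Op 5: N1 marks N1=suspect -> (suspect,v1)
Op 6: N1 marks N0=suspect -> (suspect,v1)
Op 7: gossip N1<->N0 -> N1.N0=(suspect,v1) N1.N1=(suspect,v1) N1.N2=(suspect,v1) | N0.N0=(suspect,v1) N0.N1=(suspect,v1) N0.N2=(suspect,v1)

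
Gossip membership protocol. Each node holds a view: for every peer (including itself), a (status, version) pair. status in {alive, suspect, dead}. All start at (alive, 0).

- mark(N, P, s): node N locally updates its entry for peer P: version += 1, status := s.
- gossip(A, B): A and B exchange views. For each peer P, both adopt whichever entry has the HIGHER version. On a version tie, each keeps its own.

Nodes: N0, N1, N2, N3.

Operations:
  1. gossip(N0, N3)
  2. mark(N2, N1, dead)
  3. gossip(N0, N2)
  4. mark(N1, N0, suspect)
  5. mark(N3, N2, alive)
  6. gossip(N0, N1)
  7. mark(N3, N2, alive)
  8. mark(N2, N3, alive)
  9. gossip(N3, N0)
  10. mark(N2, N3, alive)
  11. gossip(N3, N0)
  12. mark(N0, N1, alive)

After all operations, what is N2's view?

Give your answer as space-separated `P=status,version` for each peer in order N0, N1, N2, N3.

Answer: N0=alive,0 N1=dead,1 N2=alive,0 N3=alive,2

Derivation:
Op 1: gossip N0<->N3 -> N0.N0=(alive,v0) N0.N1=(alive,v0) N0.N2=(alive,v0) N0.N3=(alive,v0) | N3.N0=(alive,v0) N3.N1=(alive,v0) N3.N2=(alive,v0) N3.N3=(alive,v0)
Op 2: N2 marks N1=dead -> (dead,v1)
Op 3: gossip N0<->N2 -> N0.N0=(alive,v0) N0.N1=(dead,v1) N0.N2=(alive,v0) N0.N3=(alive,v0) | N2.N0=(alive,v0) N2.N1=(dead,v1) N2.N2=(alive,v0) N2.N3=(alive,v0)
Op 4: N1 marks N0=suspect -> (suspect,v1)
Op 5: N3 marks N2=alive -> (alive,v1)
Op 6: gossip N0<->N1 -> N0.N0=(suspect,v1) N0.N1=(dead,v1) N0.N2=(alive,v0) N0.N3=(alive,v0) | N1.N0=(suspect,v1) N1.N1=(dead,v1) N1.N2=(alive,v0) N1.N3=(alive,v0)
Op 7: N3 marks N2=alive -> (alive,v2)
Op 8: N2 marks N3=alive -> (alive,v1)
Op 9: gossip N3<->N0 -> N3.N0=(suspect,v1) N3.N1=(dead,v1) N3.N2=(alive,v2) N3.N3=(alive,v0) | N0.N0=(suspect,v1) N0.N1=(dead,v1) N0.N2=(alive,v2) N0.N3=(alive,v0)
Op 10: N2 marks N3=alive -> (alive,v2)
Op 11: gossip N3<->N0 -> N3.N0=(suspect,v1) N3.N1=(dead,v1) N3.N2=(alive,v2) N3.N3=(alive,v0) | N0.N0=(suspect,v1) N0.N1=(dead,v1) N0.N2=(alive,v2) N0.N3=(alive,v0)
Op 12: N0 marks N1=alive -> (alive,v2)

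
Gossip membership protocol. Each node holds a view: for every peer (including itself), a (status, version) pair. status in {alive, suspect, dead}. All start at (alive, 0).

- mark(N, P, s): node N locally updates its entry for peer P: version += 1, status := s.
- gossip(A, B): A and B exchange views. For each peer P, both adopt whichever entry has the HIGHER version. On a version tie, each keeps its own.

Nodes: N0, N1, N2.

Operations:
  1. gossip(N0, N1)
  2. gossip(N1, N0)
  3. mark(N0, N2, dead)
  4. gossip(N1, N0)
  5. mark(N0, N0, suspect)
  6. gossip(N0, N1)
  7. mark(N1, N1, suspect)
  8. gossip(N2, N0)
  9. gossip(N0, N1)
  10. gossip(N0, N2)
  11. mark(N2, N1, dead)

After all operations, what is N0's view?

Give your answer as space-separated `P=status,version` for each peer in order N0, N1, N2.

Answer: N0=suspect,1 N1=suspect,1 N2=dead,1

Derivation:
Op 1: gossip N0<->N1 -> N0.N0=(alive,v0) N0.N1=(alive,v0) N0.N2=(alive,v0) | N1.N0=(alive,v0) N1.N1=(alive,v0) N1.N2=(alive,v0)
Op 2: gossip N1<->N0 -> N1.N0=(alive,v0) N1.N1=(alive,v0) N1.N2=(alive,v0) | N0.N0=(alive,v0) N0.N1=(alive,v0) N0.N2=(alive,v0)
Op 3: N0 marks N2=dead -> (dead,v1)
Op 4: gossip N1<->N0 -> N1.N0=(alive,v0) N1.N1=(alive,v0) N1.N2=(dead,v1) | N0.N0=(alive,v0) N0.N1=(alive,v0) N0.N2=(dead,v1)
Op 5: N0 marks N0=suspect -> (suspect,v1)
Op 6: gossip N0<->N1 -> N0.N0=(suspect,v1) N0.N1=(alive,v0) N0.N2=(dead,v1) | N1.N0=(suspect,v1) N1.N1=(alive,v0) N1.N2=(dead,v1)
Op 7: N1 marks N1=suspect -> (suspect,v1)
Op 8: gossip N2<->N0 -> N2.N0=(suspect,v1) N2.N1=(alive,v0) N2.N2=(dead,v1) | N0.N0=(suspect,v1) N0.N1=(alive,v0) N0.N2=(dead,v1)
Op 9: gossip N0<->N1 -> N0.N0=(suspect,v1) N0.N1=(suspect,v1) N0.N2=(dead,v1) | N1.N0=(suspect,v1) N1.N1=(suspect,v1) N1.N2=(dead,v1)
Op 10: gossip N0<->N2 -> N0.N0=(suspect,v1) N0.N1=(suspect,v1) N0.N2=(dead,v1) | N2.N0=(suspect,v1) N2.N1=(suspect,v1) N2.N2=(dead,v1)
Op 11: N2 marks N1=dead -> (dead,v2)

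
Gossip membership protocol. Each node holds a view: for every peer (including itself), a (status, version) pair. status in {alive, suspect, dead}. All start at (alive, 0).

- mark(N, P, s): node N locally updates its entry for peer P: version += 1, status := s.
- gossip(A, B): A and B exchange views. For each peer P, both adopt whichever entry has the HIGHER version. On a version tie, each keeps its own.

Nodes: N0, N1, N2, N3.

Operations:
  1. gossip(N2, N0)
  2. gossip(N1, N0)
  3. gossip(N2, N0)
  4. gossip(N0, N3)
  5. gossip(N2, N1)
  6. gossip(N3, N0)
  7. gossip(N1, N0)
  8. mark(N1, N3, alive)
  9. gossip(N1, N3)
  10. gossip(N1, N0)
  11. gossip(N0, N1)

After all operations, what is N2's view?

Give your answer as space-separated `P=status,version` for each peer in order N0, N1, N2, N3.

Op 1: gossip N2<->N0 -> N2.N0=(alive,v0) N2.N1=(alive,v0) N2.N2=(alive,v0) N2.N3=(alive,v0) | N0.N0=(alive,v0) N0.N1=(alive,v0) N0.N2=(alive,v0) N0.N3=(alive,v0)
Op 2: gossip N1<->N0 -> N1.N0=(alive,v0) N1.N1=(alive,v0) N1.N2=(alive,v0) N1.N3=(alive,v0) | N0.N0=(alive,v0) N0.N1=(alive,v0) N0.N2=(alive,v0) N0.N3=(alive,v0)
Op 3: gossip N2<->N0 -> N2.N0=(alive,v0) N2.N1=(alive,v0) N2.N2=(alive,v0) N2.N3=(alive,v0) | N0.N0=(alive,v0) N0.N1=(alive,v0) N0.N2=(alive,v0) N0.N3=(alive,v0)
Op 4: gossip N0<->N3 -> N0.N0=(alive,v0) N0.N1=(alive,v0) N0.N2=(alive,v0) N0.N3=(alive,v0) | N3.N0=(alive,v0) N3.N1=(alive,v0) N3.N2=(alive,v0) N3.N3=(alive,v0)
Op 5: gossip N2<->N1 -> N2.N0=(alive,v0) N2.N1=(alive,v0) N2.N2=(alive,v0) N2.N3=(alive,v0) | N1.N0=(alive,v0) N1.N1=(alive,v0) N1.N2=(alive,v0) N1.N3=(alive,v0)
Op 6: gossip N3<->N0 -> N3.N0=(alive,v0) N3.N1=(alive,v0) N3.N2=(alive,v0) N3.N3=(alive,v0) | N0.N0=(alive,v0) N0.N1=(alive,v0) N0.N2=(alive,v0) N0.N3=(alive,v0)
Op 7: gossip N1<->N0 -> N1.N0=(alive,v0) N1.N1=(alive,v0) N1.N2=(alive,v0) N1.N3=(alive,v0) | N0.N0=(alive,v0) N0.N1=(alive,v0) N0.N2=(alive,v0) N0.N3=(alive,v0)
Op 8: N1 marks N3=alive -> (alive,v1)
Op 9: gossip N1<->N3 -> N1.N0=(alive,v0) N1.N1=(alive,v0) N1.N2=(alive,v0) N1.N3=(alive,v1) | N3.N0=(alive,v0) N3.N1=(alive,v0) N3.N2=(alive,v0) N3.N3=(alive,v1)
Op 10: gossip N1<->N0 -> N1.N0=(alive,v0) N1.N1=(alive,v0) N1.N2=(alive,v0) N1.N3=(alive,v1) | N0.N0=(alive,v0) N0.N1=(alive,v0) N0.N2=(alive,v0) N0.N3=(alive,v1)
Op 11: gossip N0<->N1 -> N0.N0=(alive,v0) N0.N1=(alive,v0) N0.N2=(alive,v0) N0.N3=(alive,v1) | N1.N0=(alive,v0) N1.N1=(alive,v0) N1.N2=(alive,v0) N1.N3=(alive,v1)

Answer: N0=alive,0 N1=alive,0 N2=alive,0 N3=alive,0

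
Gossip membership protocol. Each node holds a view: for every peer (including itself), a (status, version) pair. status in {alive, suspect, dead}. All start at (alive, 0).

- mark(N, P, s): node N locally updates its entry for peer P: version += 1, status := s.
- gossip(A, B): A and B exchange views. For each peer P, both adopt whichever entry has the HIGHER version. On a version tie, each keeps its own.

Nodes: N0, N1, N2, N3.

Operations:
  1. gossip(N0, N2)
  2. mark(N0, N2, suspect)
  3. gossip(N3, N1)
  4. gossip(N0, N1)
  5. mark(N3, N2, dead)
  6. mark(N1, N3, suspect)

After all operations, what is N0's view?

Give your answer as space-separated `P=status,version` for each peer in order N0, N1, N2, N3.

Answer: N0=alive,0 N1=alive,0 N2=suspect,1 N3=alive,0

Derivation:
Op 1: gossip N0<->N2 -> N0.N0=(alive,v0) N0.N1=(alive,v0) N0.N2=(alive,v0) N0.N3=(alive,v0) | N2.N0=(alive,v0) N2.N1=(alive,v0) N2.N2=(alive,v0) N2.N3=(alive,v0)
Op 2: N0 marks N2=suspect -> (suspect,v1)
Op 3: gossip N3<->N1 -> N3.N0=(alive,v0) N3.N1=(alive,v0) N3.N2=(alive,v0) N3.N3=(alive,v0) | N1.N0=(alive,v0) N1.N1=(alive,v0) N1.N2=(alive,v0) N1.N3=(alive,v0)
Op 4: gossip N0<->N1 -> N0.N0=(alive,v0) N0.N1=(alive,v0) N0.N2=(suspect,v1) N0.N3=(alive,v0) | N1.N0=(alive,v0) N1.N1=(alive,v0) N1.N2=(suspect,v1) N1.N3=(alive,v0)
Op 5: N3 marks N2=dead -> (dead,v1)
Op 6: N1 marks N3=suspect -> (suspect,v1)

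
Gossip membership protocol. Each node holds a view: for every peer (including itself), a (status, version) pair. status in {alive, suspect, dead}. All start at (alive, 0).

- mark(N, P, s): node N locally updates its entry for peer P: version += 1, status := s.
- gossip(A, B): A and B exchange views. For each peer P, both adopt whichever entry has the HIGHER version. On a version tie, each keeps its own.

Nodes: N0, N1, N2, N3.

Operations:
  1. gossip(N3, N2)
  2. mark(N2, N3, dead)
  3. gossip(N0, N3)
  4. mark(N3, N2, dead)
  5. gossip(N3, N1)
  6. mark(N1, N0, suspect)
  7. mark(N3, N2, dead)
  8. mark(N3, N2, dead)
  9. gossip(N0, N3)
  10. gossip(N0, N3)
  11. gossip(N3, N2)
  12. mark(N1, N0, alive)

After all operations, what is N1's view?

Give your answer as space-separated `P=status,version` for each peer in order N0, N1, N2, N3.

Op 1: gossip N3<->N2 -> N3.N0=(alive,v0) N3.N1=(alive,v0) N3.N2=(alive,v0) N3.N3=(alive,v0) | N2.N0=(alive,v0) N2.N1=(alive,v0) N2.N2=(alive,v0) N2.N3=(alive,v0)
Op 2: N2 marks N3=dead -> (dead,v1)
Op 3: gossip N0<->N3 -> N0.N0=(alive,v0) N0.N1=(alive,v0) N0.N2=(alive,v0) N0.N3=(alive,v0) | N3.N0=(alive,v0) N3.N1=(alive,v0) N3.N2=(alive,v0) N3.N3=(alive,v0)
Op 4: N3 marks N2=dead -> (dead,v1)
Op 5: gossip N3<->N1 -> N3.N0=(alive,v0) N3.N1=(alive,v0) N3.N2=(dead,v1) N3.N3=(alive,v0) | N1.N0=(alive,v0) N1.N1=(alive,v0) N1.N2=(dead,v1) N1.N3=(alive,v0)
Op 6: N1 marks N0=suspect -> (suspect,v1)
Op 7: N3 marks N2=dead -> (dead,v2)
Op 8: N3 marks N2=dead -> (dead,v3)
Op 9: gossip N0<->N3 -> N0.N0=(alive,v0) N0.N1=(alive,v0) N0.N2=(dead,v3) N0.N3=(alive,v0) | N3.N0=(alive,v0) N3.N1=(alive,v0) N3.N2=(dead,v3) N3.N3=(alive,v0)
Op 10: gossip N0<->N3 -> N0.N0=(alive,v0) N0.N1=(alive,v0) N0.N2=(dead,v3) N0.N3=(alive,v0) | N3.N0=(alive,v0) N3.N1=(alive,v0) N3.N2=(dead,v3) N3.N3=(alive,v0)
Op 11: gossip N3<->N2 -> N3.N0=(alive,v0) N3.N1=(alive,v0) N3.N2=(dead,v3) N3.N3=(dead,v1) | N2.N0=(alive,v0) N2.N1=(alive,v0) N2.N2=(dead,v3) N2.N3=(dead,v1)
Op 12: N1 marks N0=alive -> (alive,v2)

Answer: N0=alive,2 N1=alive,0 N2=dead,1 N3=alive,0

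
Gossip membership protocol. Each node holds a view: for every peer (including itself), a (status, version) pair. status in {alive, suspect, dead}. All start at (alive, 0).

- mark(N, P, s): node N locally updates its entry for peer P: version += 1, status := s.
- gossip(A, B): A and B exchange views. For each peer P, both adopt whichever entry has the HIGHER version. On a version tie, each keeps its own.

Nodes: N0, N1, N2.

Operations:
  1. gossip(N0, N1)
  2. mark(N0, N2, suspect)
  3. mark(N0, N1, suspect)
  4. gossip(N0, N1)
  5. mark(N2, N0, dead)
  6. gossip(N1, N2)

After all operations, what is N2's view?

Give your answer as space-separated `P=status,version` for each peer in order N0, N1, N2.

Answer: N0=dead,1 N1=suspect,1 N2=suspect,1

Derivation:
Op 1: gossip N0<->N1 -> N0.N0=(alive,v0) N0.N1=(alive,v0) N0.N2=(alive,v0) | N1.N0=(alive,v0) N1.N1=(alive,v0) N1.N2=(alive,v0)
Op 2: N0 marks N2=suspect -> (suspect,v1)
Op 3: N0 marks N1=suspect -> (suspect,v1)
Op 4: gossip N0<->N1 -> N0.N0=(alive,v0) N0.N1=(suspect,v1) N0.N2=(suspect,v1) | N1.N0=(alive,v0) N1.N1=(suspect,v1) N1.N2=(suspect,v1)
Op 5: N2 marks N0=dead -> (dead,v1)
Op 6: gossip N1<->N2 -> N1.N0=(dead,v1) N1.N1=(suspect,v1) N1.N2=(suspect,v1) | N2.N0=(dead,v1) N2.N1=(suspect,v1) N2.N2=(suspect,v1)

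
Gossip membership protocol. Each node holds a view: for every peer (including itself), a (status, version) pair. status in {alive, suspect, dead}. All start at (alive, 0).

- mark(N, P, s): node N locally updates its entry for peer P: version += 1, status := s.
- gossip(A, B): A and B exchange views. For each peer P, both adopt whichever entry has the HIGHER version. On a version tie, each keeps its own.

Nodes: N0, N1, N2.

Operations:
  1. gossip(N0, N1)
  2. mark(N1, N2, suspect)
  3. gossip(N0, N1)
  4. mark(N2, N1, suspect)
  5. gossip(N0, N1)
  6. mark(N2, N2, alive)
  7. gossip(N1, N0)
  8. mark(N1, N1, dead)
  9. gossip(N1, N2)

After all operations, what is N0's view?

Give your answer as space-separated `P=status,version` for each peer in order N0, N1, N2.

Answer: N0=alive,0 N1=alive,0 N2=suspect,1

Derivation:
Op 1: gossip N0<->N1 -> N0.N0=(alive,v0) N0.N1=(alive,v0) N0.N2=(alive,v0) | N1.N0=(alive,v0) N1.N1=(alive,v0) N1.N2=(alive,v0)
Op 2: N1 marks N2=suspect -> (suspect,v1)
Op 3: gossip N0<->N1 -> N0.N0=(alive,v0) N0.N1=(alive,v0) N0.N2=(suspect,v1) | N1.N0=(alive,v0) N1.N1=(alive,v0) N1.N2=(suspect,v1)
Op 4: N2 marks N1=suspect -> (suspect,v1)
Op 5: gossip N0<->N1 -> N0.N0=(alive,v0) N0.N1=(alive,v0) N0.N2=(suspect,v1) | N1.N0=(alive,v0) N1.N1=(alive,v0) N1.N2=(suspect,v1)
Op 6: N2 marks N2=alive -> (alive,v1)
Op 7: gossip N1<->N0 -> N1.N0=(alive,v0) N1.N1=(alive,v0) N1.N2=(suspect,v1) | N0.N0=(alive,v0) N0.N1=(alive,v0) N0.N2=(suspect,v1)
Op 8: N1 marks N1=dead -> (dead,v1)
Op 9: gossip N1<->N2 -> N1.N0=(alive,v0) N1.N1=(dead,v1) N1.N2=(suspect,v1) | N2.N0=(alive,v0) N2.N1=(suspect,v1) N2.N2=(alive,v1)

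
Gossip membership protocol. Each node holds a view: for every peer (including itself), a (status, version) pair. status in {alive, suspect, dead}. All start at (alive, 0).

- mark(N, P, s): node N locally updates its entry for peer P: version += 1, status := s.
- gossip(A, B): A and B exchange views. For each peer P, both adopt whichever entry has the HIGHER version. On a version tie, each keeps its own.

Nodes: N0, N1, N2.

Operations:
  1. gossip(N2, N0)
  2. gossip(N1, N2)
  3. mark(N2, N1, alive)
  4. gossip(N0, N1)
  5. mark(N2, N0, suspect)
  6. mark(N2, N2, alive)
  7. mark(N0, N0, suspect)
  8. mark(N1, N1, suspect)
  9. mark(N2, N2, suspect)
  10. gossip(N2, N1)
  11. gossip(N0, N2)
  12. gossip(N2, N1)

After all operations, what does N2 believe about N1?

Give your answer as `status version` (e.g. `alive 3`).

Op 1: gossip N2<->N0 -> N2.N0=(alive,v0) N2.N1=(alive,v0) N2.N2=(alive,v0) | N0.N0=(alive,v0) N0.N1=(alive,v0) N0.N2=(alive,v0)
Op 2: gossip N1<->N2 -> N1.N0=(alive,v0) N1.N1=(alive,v0) N1.N2=(alive,v0) | N2.N0=(alive,v0) N2.N1=(alive,v0) N2.N2=(alive,v0)
Op 3: N2 marks N1=alive -> (alive,v1)
Op 4: gossip N0<->N1 -> N0.N0=(alive,v0) N0.N1=(alive,v0) N0.N2=(alive,v0) | N1.N0=(alive,v0) N1.N1=(alive,v0) N1.N2=(alive,v0)
Op 5: N2 marks N0=suspect -> (suspect,v1)
Op 6: N2 marks N2=alive -> (alive,v1)
Op 7: N0 marks N0=suspect -> (suspect,v1)
Op 8: N1 marks N1=suspect -> (suspect,v1)
Op 9: N2 marks N2=suspect -> (suspect,v2)
Op 10: gossip N2<->N1 -> N2.N0=(suspect,v1) N2.N1=(alive,v1) N2.N2=(suspect,v2) | N1.N0=(suspect,v1) N1.N1=(suspect,v1) N1.N2=(suspect,v2)
Op 11: gossip N0<->N2 -> N0.N0=(suspect,v1) N0.N1=(alive,v1) N0.N2=(suspect,v2) | N2.N0=(suspect,v1) N2.N1=(alive,v1) N2.N2=(suspect,v2)
Op 12: gossip N2<->N1 -> N2.N0=(suspect,v1) N2.N1=(alive,v1) N2.N2=(suspect,v2) | N1.N0=(suspect,v1) N1.N1=(suspect,v1) N1.N2=(suspect,v2)

Answer: alive 1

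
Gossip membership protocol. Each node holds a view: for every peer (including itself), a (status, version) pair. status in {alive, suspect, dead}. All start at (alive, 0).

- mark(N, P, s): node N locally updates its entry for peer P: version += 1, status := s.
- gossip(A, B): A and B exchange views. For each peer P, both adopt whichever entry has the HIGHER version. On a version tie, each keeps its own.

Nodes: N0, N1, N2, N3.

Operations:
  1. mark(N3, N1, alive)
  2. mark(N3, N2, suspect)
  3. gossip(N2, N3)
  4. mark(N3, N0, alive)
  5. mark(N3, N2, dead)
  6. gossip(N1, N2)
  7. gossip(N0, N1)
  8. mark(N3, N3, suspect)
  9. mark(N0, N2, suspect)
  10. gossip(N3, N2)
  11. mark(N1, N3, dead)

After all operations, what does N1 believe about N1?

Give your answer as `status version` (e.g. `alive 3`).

Op 1: N3 marks N1=alive -> (alive,v1)
Op 2: N3 marks N2=suspect -> (suspect,v1)
Op 3: gossip N2<->N3 -> N2.N0=(alive,v0) N2.N1=(alive,v1) N2.N2=(suspect,v1) N2.N3=(alive,v0) | N3.N0=(alive,v0) N3.N1=(alive,v1) N3.N2=(suspect,v1) N3.N3=(alive,v0)
Op 4: N3 marks N0=alive -> (alive,v1)
Op 5: N3 marks N2=dead -> (dead,v2)
Op 6: gossip N1<->N2 -> N1.N0=(alive,v0) N1.N1=(alive,v1) N1.N2=(suspect,v1) N1.N3=(alive,v0) | N2.N0=(alive,v0) N2.N1=(alive,v1) N2.N2=(suspect,v1) N2.N3=(alive,v0)
Op 7: gossip N0<->N1 -> N0.N0=(alive,v0) N0.N1=(alive,v1) N0.N2=(suspect,v1) N0.N3=(alive,v0) | N1.N0=(alive,v0) N1.N1=(alive,v1) N1.N2=(suspect,v1) N1.N3=(alive,v0)
Op 8: N3 marks N3=suspect -> (suspect,v1)
Op 9: N0 marks N2=suspect -> (suspect,v2)
Op 10: gossip N3<->N2 -> N3.N0=(alive,v1) N3.N1=(alive,v1) N3.N2=(dead,v2) N3.N3=(suspect,v1) | N2.N0=(alive,v1) N2.N1=(alive,v1) N2.N2=(dead,v2) N2.N3=(suspect,v1)
Op 11: N1 marks N3=dead -> (dead,v1)

Answer: alive 1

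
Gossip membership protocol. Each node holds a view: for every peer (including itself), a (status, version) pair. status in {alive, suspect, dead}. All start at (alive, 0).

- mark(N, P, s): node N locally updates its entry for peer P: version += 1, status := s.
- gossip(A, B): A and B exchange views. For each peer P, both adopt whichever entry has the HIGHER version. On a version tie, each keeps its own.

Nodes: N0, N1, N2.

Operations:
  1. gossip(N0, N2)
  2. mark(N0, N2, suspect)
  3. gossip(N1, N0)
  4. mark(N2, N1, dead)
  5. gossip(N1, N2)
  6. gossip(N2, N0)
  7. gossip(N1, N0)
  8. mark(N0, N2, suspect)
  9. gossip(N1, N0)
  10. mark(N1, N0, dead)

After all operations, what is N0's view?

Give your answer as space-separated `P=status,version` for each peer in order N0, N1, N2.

Op 1: gossip N0<->N2 -> N0.N0=(alive,v0) N0.N1=(alive,v0) N0.N2=(alive,v0) | N2.N0=(alive,v0) N2.N1=(alive,v0) N2.N2=(alive,v0)
Op 2: N0 marks N2=suspect -> (suspect,v1)
Op 3: gossip N1<->N0 -> N1.N0=(alive,v0) N1.N1=(alive,v0) N1.N2=(suspect,v1) | N0.N0=(alive,v0) N0.N1=(alive,v0) N0.N2=(suspect,v1)
Op 4: N2 marks N1=dead -> (dead,v1)
Op 5: gossip N1<->N2 -> N1.N0=(alive,v0) N1.N1=(dead,v1) N1.N2=(suspect,v1) | N2.N0=(alive,v0) N2.N1=(dead,v1) N2.N2=(suspect,v1)
Op 6: gossip N2<->N0 -> N2.N0=(alive,v0) N2.N1=(dead,v1) N2.N2=(suspect,v1) | N0.N0=(alive,v0) N0.N1=(dead,v1) N0.N2=(suspect,v1)
Op 7: gossip N1<->N0 -> N1.N0=(alive,v0) N1.N1=(dead,v1) N1.N2=(suspect,v1) | N0.N0=(alive,v0) N0.N1=(dead,v1) N0.N2=(suspect,v1)
Op 8: N0 marks N2=suspect -> (suspect,v2)
Op 9: gossip N1<->N0 -> N1.N0=(alive,v0) N1.N1=(dead,v1) N1.N2=(suspect,v2) | N0.N0=(alive,v0) N0.N1=(dead,v1) N0.N2=(suspect,v2)
Op 10: N1 marks N0=dead -> (dead,v1)

Answer: N0=alive,0 N1=dead,1 N2=suspect,2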